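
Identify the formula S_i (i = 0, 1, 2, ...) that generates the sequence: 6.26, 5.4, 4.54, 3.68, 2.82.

Check differences: 5.4 - 6.26 = -0.86
4.54 - 5.4 = -0.86
Common difference d = -0.86.
First term a = 6.26.
Formula: S_i = 6.26 - 0.86*i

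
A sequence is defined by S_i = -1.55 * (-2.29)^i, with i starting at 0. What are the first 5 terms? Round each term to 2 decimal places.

This is a geometric sequence.
i=0: S_0 = -1.55 * (-2.29)^0 = -1.55
i=1: S_1 = -1.55 * (-2.29)^1 ≈ 3.55
i=2: S_2 = -1.55 * (-2.29)^2 ≈ -8.13
i=3: S_3 = -1.55 * (-2.29)^3 ≈ 18.61
i=4: S_4 = -1.55 * (-2.29)^4 ≈ -42.63
The first 5 terms are: [-1.55, 3.55, -8.13, 18.61, -42.63]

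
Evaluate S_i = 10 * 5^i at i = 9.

S_9 = 10 * 5^9 = 10 * 1953125 = 19531250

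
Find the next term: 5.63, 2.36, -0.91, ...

Differences: 2.36 - 5.63 = -3.27
This is an arithmetic sequence with common difference d = -3.27.
Next term = -0.91 + -3.27 = -4.18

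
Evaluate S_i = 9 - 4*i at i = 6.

S_6 = 9 + -4*6 = 9 + -24 = -15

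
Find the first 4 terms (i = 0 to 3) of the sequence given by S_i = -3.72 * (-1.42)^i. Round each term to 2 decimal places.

This is a geometric sequence.
i=0: S_0 = -3.72 * (-1.42)^0 = -3.72
i=1: S_1 = -3.72 * (-1.42)^1 ≈ 5.28
i=2: S_2 = -3.72 * (-1.42)^2 ≈ -7.5
i=3: S_3 = -3.72 * (-1.42)^3 ≈ 10.65
The first 4 terms are: [-3.72, 5.28, -7.5, 10.65]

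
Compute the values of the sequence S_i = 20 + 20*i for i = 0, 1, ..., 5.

This is an arithmetic sequence.
i=0: S_0 = 20 + 20*0 = 20
i=1: S_1 = 20 + 20*1 = 40
i=2: S_2 = 20 + 20*2 = 60
i=3: S_3 = 20 + 20*3 = 80
i=4: S_4 = 20 + 20*4 = 100
i=5: S_5 = 20 + 20*5 = 120
The first 6 terms are: [20, 40, 60, 80, 100, 120]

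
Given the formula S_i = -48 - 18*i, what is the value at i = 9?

S_9 = -48 + -18*9 = -48 + -162 = -210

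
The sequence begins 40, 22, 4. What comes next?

Differences: 22 - 40 = -18
This is an arithmetic sequence with common difference d = -18.
Next term = 4 + -18 = -14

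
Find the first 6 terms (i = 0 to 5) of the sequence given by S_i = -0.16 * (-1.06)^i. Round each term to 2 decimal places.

This is a geometric sequence.
i=0: S_0 = -0.16 * (-1.06)^0 = -0.16
i=1: S_1 = -0.16 * (-1.06)^1 ≈ 0.17
i=2: S_2 = -0.16 * (-1.06)^2 ≈ -0.18
i=3: S_3 = -0.16 * (-1.06)^3 ≈ 0.19
i=4: S_4 = -0.16 * (-1.06)^4 ≈ -0.2
i=5: S_5 = -0.16 * (-1.06)^5 ≈ 0.21
The first 6 terms are: [-0.16, 0.17, -0.18, 0.19, -0.2, 0.21]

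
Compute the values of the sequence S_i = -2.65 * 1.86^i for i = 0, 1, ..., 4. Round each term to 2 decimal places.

This is a geometric sequence.
i=0: S_0 = -2.65 * 1.86^0 = -2.65
i=1: S_1 = -2.65 * 1.86^1 ≈ -4.93
i=2: S_2 = -2.65 * 1.86^2 ≈ -9.17
i=3: S_3 = -2.65 * 1.86^3 ≈ -17.05
i=4: S_4 = -2.65 * 1.86^4 ≈ -31.72
The first 5 terms are: [-2.65, -4.93, -9.17, -17.05, -31.72]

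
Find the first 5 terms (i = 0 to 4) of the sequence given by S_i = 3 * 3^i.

This is a geometric sequence.
i=0: S_0 = 3 * 3^0 = 3
i=1: S_1 = 3 * 3^1 = 9
i=2: S_2 = 3 * 3^2 = 27
i=3: S_3 = 3 * 3^3 = 81
i=4: S_4 = 3 * 3^4 = 243
The first 5 terms are: [3, 9, 27, 81, 243]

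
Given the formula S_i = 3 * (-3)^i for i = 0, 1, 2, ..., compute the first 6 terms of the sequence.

This is a geometric sequence.
i=0: S_0 = 3 * (-3)^0 = 3
i=1: S_1 = 3 * (-3)^1 = -9
i=2: S_2 = 3 * (-3)^2 = 27
i=3: S_3 = 3 * (-3)^3 = -81
i=4: S_4 = 3 * (-3)^4 = 243
i=5: S_5 = 3 * (-3)^5 = -729
The first 6 terms are: [3, -9, 27, -81, 243, -729]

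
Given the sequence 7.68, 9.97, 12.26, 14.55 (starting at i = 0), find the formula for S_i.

Check differences: 9.97 - 7.68 = 2.29
12.26 - 9.97 = 2.29
Common difference d = 2.29.
First term a = 7.68.
Formula: S_i = 7.68 + 2.29*i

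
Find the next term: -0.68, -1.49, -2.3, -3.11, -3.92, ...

Differences: -1.49 - -0.68 = -0.81
This is an arithmetic sequence with common difference d = -0.81.
Next term = -3.92 + -0.81 = -4.73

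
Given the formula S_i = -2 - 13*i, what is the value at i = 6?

S_6 = -2 + -13*6 = -2 + -78 = -80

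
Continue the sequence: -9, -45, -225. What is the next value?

Ratios: -45 / -9 = 5.0
This is a geometric sequence with common ratio r = 5.
Next term = -225 * 5 = -1125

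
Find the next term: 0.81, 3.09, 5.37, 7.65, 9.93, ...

Differences: 3.09 - 0.81 = 2.28
This is an arithmetic sequence with common difference d = 2.28.
Next term = 9.93 + 2.28 = 12.21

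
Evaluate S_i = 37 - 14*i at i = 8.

S_8 = 37 + -14*8 = 37 + -112 = -75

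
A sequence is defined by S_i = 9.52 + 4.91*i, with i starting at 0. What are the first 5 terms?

This is an arithmetic sequence.
i=0: S_0 = 9.52 + 4.91*0 = 9.52
i=1: S_1 = 9.52 + 4.91*1 = 14.43
i=2: S_2 = 9.52 + 4.91*2 = 19.34
i=3: S_3 = 9.52 + 4.91*3 = 24.25
i=4: S_4 = 9.52 + 4.91*4 = 29.16
The first 5 terms are: [9.52, 14.43, 19.34, 24.25, 29.16]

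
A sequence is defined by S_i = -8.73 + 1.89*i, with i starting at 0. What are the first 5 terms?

This is an arithmetic sequence.
i=0: S_0 = -8.73 + 1.89*0 = -8.73
i=1: S_1 = -8.73 + 1.89*1 = -6.84
i=2: S_2 = -8.73 + 1.89*2 = -4.95
i=3: S_3 = -8.73 + 1.89*3 = -3.06
i=4: S_4 = -8.73 + 1.89*4 = -1.17
The first 5 terms are: [-8.73, -6.84, -4.95, -3.06, -1.17]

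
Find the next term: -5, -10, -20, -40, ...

Ratios: -10 / -5 = 2.0
This is a geometric sequence with common ratio r = 2.
Next term = -40 * 2 = -80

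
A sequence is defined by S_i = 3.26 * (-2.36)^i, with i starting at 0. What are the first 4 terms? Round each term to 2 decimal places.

This is a geometric sequence.
i=0: S_0 = 3.26 * (-2.36)^0 = 3.26
i=1: S_1 = 3.26 * (-2.36)^1 ≈ -7.69
i=2: S_2 = 3.26 * (-2.36)^2 ≈ 18.16
i=3: S_3 = 3.26 * (-2.36)^3 ≈ -42.85
The first 4 terms are: [3.26, -7.69, 18.16, -42.85]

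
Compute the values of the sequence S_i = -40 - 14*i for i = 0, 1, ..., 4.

This is an arithmetic sequence.
i=0: S_0 = -40 + -14*0 = -40
i=1: S_1 = -40 + -14*1 = -54
i=2: S_2 = -40 + -14*2 = -68
i=3: S_3 = -40 + -14*3 = -82
i=4: S_4 = -40 + -14*4 = -96
The first 5 terms are: [-40, -54, -68, -82, -96]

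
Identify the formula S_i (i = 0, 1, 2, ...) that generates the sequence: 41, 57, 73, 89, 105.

Check differences: 57 - 41 = 16
73 - 57 = 16
Common difference d = 16.
First term a = 41.
Formula: S_i = 41 + 16*i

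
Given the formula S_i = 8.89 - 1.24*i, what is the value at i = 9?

S_9 = 8.89 + -1.24*9 = 8.89 + -11.16 = -2.27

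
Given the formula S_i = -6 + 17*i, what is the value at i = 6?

S_6 = -6 + 17*6 = -6 + 102 = 96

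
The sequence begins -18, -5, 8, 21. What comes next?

Differences: -5 - -18 = 13
This is an arithmetic sequence with common difference d = 13.
Next term = 21 + 13 = 34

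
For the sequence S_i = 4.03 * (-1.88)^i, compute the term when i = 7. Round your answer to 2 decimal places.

S_7 = 4.03 * (-1.88)^7 ≈ 4.03 * -83.0051 ≈ -334.51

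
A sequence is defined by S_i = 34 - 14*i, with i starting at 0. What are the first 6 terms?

This is an arithmetic sequence.
i=0: S_0 = 34 + -14*0 = 34
i=1: S_1 = 34 + -14*1 = 20
i=2: S_2 = 34 + -14*2 = 6
i=3: S_3 = 34 + -14*3 = -8
i=4: S_4 = 34 + -14*4 = -22
i=5: S_5 = 34 + -14*5 = -36
The first 6 terms are: [34, 20, 6, -8, -22, -36]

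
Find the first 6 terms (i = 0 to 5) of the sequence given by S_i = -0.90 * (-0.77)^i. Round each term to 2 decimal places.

This is a geometric sequence.
i=0: S_0 = -0.9 * (-0.77)^0 = -0.9
i=1: S_1 = -0.9 * (-0.77)^1 ≈ 0.69
i=2: S_2 = -0.9 * (-0.77)^2 ≈ -0.53
i=3: S_3 = -0.9 * (-0.77)^3 ≈ 0.41
i=4: S_4 = -0.9 * (-0.77)^4 ≈ -0.32
i=5: S_5 = -0.9 * (-0.77)^5 ≈ 0.24
The first 6 terms are: [-0.9, 0.69, -0.53, 0.41, -0.32, 0.24]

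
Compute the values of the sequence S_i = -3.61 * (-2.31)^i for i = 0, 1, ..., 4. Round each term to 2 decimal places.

This is a geometric sequence.
i=0: S_0 = -3.61 * (-2.31)^0 = -3.61
i=1: S_1 = -3.61 * (-2.31)^1 ≈ 8.34
i=2: S_2 = -3.61 * (-2.31)^2 ≈ -19.26
i=3: S_3 = -3.61 * (-2.31)^3 ≈ 44.5
i=4: S_4 = -3.61 * (-2.31)^4 ≈ -102.79
The first 5 terms are: [-3.61, 8.34, -19.26, 44.5, -102.79]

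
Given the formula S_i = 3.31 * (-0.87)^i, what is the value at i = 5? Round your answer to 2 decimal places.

S_5 = 3.31 * (-0.87)^5 ≈ 3.31 * -0.4984 ≈ -1.65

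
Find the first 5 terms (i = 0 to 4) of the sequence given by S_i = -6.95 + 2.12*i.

This is an arithmetic sequence.
i=0: S_0 = -6.95 + 2.12*0 = -6.95
i=1: S_1 = -6.95 + 2.12*1 = -4.83
i=2: S_2 = -6.95 + 2.12*2 = -2.71
i=3: S_3 = -6.95 + 2.12*3 = -0.59
i=4: S_4 = -6.95 + 2.12*4 = 1.53
The first 5 terms are: [-6.95, -4.83, -2.71, -0.59, 1.53]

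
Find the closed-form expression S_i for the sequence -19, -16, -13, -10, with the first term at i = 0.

Check differences: -16 - -19 = 3
-13 - -16 = 3
Common difference d = 3.
First term a = -19.
Formula: S_i = -19 + 3*i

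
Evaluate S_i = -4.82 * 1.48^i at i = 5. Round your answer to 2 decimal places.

S_5 = -4.82 * 1.48^5 ≈ -4.82 * 7.1008 ≈ -34.23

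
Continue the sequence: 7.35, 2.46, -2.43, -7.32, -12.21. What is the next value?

Differences: 2.46 - 7.35 = -4.89
This is an arithmetic sequence with common difference d = -4.89.
Next term = -12.21 + -4.89 = -17.1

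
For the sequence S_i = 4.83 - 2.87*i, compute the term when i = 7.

S_7 = 4.83 + -2.87*7 = 4.83 + -20.09 = -15.26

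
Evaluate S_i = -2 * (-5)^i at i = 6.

S_6 = -2 * (-5)^6 = -2 * 15625 = -31250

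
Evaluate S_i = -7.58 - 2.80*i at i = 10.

S_10 = -7.58 + -2.8*10 = -7.58 + -28.0 = -35.58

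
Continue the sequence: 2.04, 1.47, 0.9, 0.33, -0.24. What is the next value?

Differences: 1.47 - 2.04 = -0.57
This is an arithmetic sequence with common difference d = -0.57.
Next term = -0.24 + -0.57 = -0.81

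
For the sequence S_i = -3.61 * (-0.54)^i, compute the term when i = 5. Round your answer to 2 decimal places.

S_5 = -3.61 * (-0.54)^5 ≈ -3.61 * -0.0459 ≈ 0.17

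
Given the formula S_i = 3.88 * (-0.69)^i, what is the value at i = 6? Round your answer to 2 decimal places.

S_6 = 3.88 * (-0.69)^6 ≈ 3.88 * 0.1079 ≈ 0.42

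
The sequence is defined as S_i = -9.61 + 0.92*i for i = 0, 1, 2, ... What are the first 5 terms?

This is an arithmetic sequence.
i=0: S_0 = -9.61 + 0.92*0 = -9.61
i=1: S_1 = -9.61 + 0.92*1 = -8.69
i=2: S_2 = -9.61 + 0.92*2 = -7.77
i=3: S_3 = -9.61 + 0.92*3 = -6.85
i=4: S_4 = -9.61 + 0.92*4 = -5.93
The first 5 terms are: [-9.61, -8.69, -7.77, -6.85, -5.93]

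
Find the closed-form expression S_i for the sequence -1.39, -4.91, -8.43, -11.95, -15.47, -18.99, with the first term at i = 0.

Check differences: -4.91 - -1.39 = -3.52
-8.43 - -4.91 = -3.52
Common difference d = -3.52.
First term a = -1.39.
Formula: S_i = -1.39 - 3.52*i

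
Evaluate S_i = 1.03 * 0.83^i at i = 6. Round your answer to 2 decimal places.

S_6 = 1.03 * 0.83^6 ≈ 1.03 * 0.3269 ≈ 0.34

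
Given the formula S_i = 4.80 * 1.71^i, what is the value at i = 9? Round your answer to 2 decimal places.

S_9 = 4.8 * 1.71^9 ≈ 4.8 * 125.0158 ≈ 600.08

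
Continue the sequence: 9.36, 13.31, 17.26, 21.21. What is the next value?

Differences: 13.31 - 9.36 = 3.95
This is an arithmetic sequence with common difference d = 3.95.
Next term = 21.21 + 3.95 = 25.16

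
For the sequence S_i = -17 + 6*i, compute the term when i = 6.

S_6 = -17 + 6*6 = -17 + 36 = 19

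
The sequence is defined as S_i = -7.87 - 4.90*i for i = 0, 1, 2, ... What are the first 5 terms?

This is an arithmetic sequence.
i=0: S_0 = -7.87 + -4.9*0 = -7.87
i=1: S_1 = -7.87 + -4.9*1 = -12.77
i=2: S_2 = -7.87 + -4.9*2 = -17.67
i=3: S_3 = -7.87 + -4.9*3 = -22.57
i=4: S_4 = -7.87 + -4.9*4 = -27.47
The first 5 terms are: [-7.87, -12.77, -17.67, -22.57, -27.47]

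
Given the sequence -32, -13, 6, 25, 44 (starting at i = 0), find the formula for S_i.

Check differences: -13 - -32 = 19
6 - -13 = 19
Common difference d = 19.
First term a = -32.
Formula: S_i = -32 + 19*i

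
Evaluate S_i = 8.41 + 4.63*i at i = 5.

S_5 = 8.41 + 4.63*5 = 8.41 + 23.15 = 31.56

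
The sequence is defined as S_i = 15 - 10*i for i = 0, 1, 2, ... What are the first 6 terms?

This is an arithmetic sequence.
i=0: S_0 = 15 + -10*0 = 15
i=1: S_1 = 15 + -10*1 = 5
i=2: S_2 = 15 + -10*2 = -5
i=3: S_3 = 15 + -10*3 = -15
i=4: S_4 = 15 + -10*4 = -25
i=5: S_5 = 15 + -10*5 = -35
The first 6 terms are: [15, 5, -5, -15, -25, -35]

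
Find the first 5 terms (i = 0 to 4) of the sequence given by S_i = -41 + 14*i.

This is an arithmetic sequence.
i=0: S_0 = -41 + 14*0 = -41
i=1: S_1 = -41 + 14*1 = -27
i=2: S_2 = -41 + 14*2 = -13
i=3: S_3 = -41 + 14*3 = 1
i=4: S_4 = -41 + 14*4 = 15
The first 5 terms are: [-41, -27, -13, 1, 15]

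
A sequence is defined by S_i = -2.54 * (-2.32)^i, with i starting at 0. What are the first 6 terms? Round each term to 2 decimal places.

This is a geometric sequence.
i=0: S_0 = -2.54 * (-2.32)^0 = -2.54
i=1: S_1 = -2.54 * (-2.32)^1 ≈ 5.89
i=2: S_2 = -2.54 * (-2.32)^2 ≈ -13.67
i=3: S_3 = -2.54 * (-2.32)^3 ≈ 31.72
i=4: S_4 = -2.54 * (-2.32)^4 ≈ -73.58
i=5: S_5 = -2.54 * (-2.32)^5 ≈ 170.72
The first 6 terms are: [-2.54, 5.89, -13.67, 31.72, -73.58, 170.72]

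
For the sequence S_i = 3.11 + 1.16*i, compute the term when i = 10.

S_10 = 3.11 + 1.16*10 = 3.11 + 11.6 = 14.71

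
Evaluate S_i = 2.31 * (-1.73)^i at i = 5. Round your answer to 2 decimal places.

S_5 = 2.31 * (-1.73)^5 ≈ 2.31 * -15.4964 ≈ -35.8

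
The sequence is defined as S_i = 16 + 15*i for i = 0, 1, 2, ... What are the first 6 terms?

This is an arithmetic sequence.
i=0: S_0 = 16 + 15*0 = 16
i=1: S_1 = 16 + 15*1 = 31
i=2: S_2 = 16 + 15*2 = 46
i=3: S_3 = 16 + 15*3 = 61
i=4: S_4 = 16 + 15*4 = 76
i=5: S_5 = 16 + 15*5 = 91
The first 6 terms are: [16, 31, 46, 61, 76, 91]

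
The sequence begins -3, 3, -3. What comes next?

Ratios: 3 / -3 = -1.0
This is a geometric sequence with common ratio r = -1.
Next term = -3 * -1 = 3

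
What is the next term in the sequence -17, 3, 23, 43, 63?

Differences: 3 - -17 = 20
This is an arithmetic sequence with common difference d = 20.
Next term = 63 + 20 = 83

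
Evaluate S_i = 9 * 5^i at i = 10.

S_10 = 9 * 5^10 = 9 * 9765625 = 87890625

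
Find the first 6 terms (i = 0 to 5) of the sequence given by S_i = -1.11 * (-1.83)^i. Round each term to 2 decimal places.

This is a geometric sequence.
i=0: S_0 = -1.11 * (-1.83)^0 = -1.11
i=1: S_1 = -1.11 * (-1.83)^1 ≈ 2.03
i=2: S_2 = -1.11 * (-1.83)^2 ≈ -3.72
i=3: S_3 = -1.11 * (-1.83)^3 ≈ 6.8
i=4: S_4 = -1.11 * (-1.83)^4 ≈ -12.45
i=5: S_5 = -1.11 * (-1.83)^5 ≈ 22.78
The first 6 terms are: [-1.11, 2.03, -3.72, 6.8, -12.45, 22.78]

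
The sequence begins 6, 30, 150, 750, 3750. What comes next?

Ratios: 30 / 6 = 5.0
This is a geometric sequence with common ratio r = 5.
Next term = 3750 * 5 = 18750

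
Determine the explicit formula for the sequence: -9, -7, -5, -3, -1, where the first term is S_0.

Check differences: -7 - -9 = 2
-5 - -7 = 2
Common difference d = 2.
First term a = -9.
Formula: S_i = -9 + 2*i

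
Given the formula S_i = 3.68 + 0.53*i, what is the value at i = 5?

S_5 = 3.68 + 0.53*5 = 3.68 + 2.65 = 6.33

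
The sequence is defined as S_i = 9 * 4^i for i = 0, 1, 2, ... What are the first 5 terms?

This is a geometric sequence.
i=0: S_0 = 9 * 4^0 = 9
i=1: S_1 = 9 * 4^1 = 36
i=2: S_2 = 9 * 4^2 = 144
i=3: S_3 = 9 * 4^3 = 576
i=4: S_4 = 9 * 4^4 = 2304
The first 5 terms are: [9, 36, 144, 576, 2304]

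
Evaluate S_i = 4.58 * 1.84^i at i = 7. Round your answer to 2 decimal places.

S_7 = 4.58 * 1.84^7 ≈ 4.58 * 71.4044 ≈ 327.03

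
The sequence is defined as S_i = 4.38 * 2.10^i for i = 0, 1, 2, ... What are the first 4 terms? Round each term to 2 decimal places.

This is a geometric sequence.
i=0: S_0 = 4.38 * 2.1^0 = 4.38
i=1: S_1 = 4.38 * 2.1^1 ≈ 9.2
i=2: S_2 = 4.38 * 2.1^2 ≈ 19.32
i=3: S_3 = 4.38 * 2.1^3 ≈ 40.56
The first 4 terms are: [4.38, 9.2, 19.32, 40.56]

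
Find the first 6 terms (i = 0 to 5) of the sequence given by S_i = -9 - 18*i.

This is an arithmetic sequence.
i=0: S_0 = -9 + -18*0 = -9
i=1: S_1 = -9 + -18*1 = -27
i=2: S_2 = -9 + -18*2 = -45
i=3: S_3 = -9 + -18*3 = -63
i=4: S_4 = -9 + -18*4 = -81
i=5: S_5 = -9 + -18*5 = -99
The first 6 terms are: [-9, -27, -45, -63, -81, -99]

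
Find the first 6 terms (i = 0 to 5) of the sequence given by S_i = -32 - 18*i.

This is an arithmetic sequence.
i=0: S_0 = -32 + -18*0 = -32
i=1: S_1 = -32 + -18*1 = -50
i=2: S_2 = -32 + -18*2 = -68
i=3: S_3 = -32 + -18*3 = -86
i=4: S_4 = -32 + -18*4 = -104
i=5: S_5 = -32 + -18*5 = -122
The first 6 terms are: [-32, -50, -68, -86, -104, -122]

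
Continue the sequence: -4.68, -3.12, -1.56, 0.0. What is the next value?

Differences: -3.12 - -4.68 = 1.56
This is an arithmetic sequence with common difference d = 1.56.
Next term = 0.0 + 1.56 = 1.56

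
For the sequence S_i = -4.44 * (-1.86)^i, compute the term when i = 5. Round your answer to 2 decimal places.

S_5 = -4.44 * (-1.86)^5 ≈ -4.44 * -22.262 ≈ 98.84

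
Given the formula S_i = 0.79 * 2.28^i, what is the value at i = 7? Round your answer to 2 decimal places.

S_7 = 0.79 * 2.28^7 ≈ 0.79 * 320.2904 ≈ 253.03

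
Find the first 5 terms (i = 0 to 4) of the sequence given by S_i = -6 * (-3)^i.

This is a geometric sequence.
i=0: S_0 = -6 * (-3)^0 = -6
i=1: S_1 = -6 * (-3)^1 = 18
i=2: S_2 = -6 * (-3)^2 = -54
i=3: S_3 = -6 * (-3)^3 = 162
i=4: S_4 = -6 * (-3)^4 = -486
The first 5 terms are: [-6, 18, -54, 162, -486]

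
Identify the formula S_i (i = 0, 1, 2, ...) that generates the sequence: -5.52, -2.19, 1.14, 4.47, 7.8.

Check differences: -2.19 - -5.52 = 3.33
1.14 - -2.19 = 3.33
Common difference d = 3.33.
First term a = -5.52.
Formula: S_i = -5.52 + 3.33*i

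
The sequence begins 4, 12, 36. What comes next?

Ratios: 12 / 4 = 3.0
This is a geometric sequence with common ratio r = 3.
Next term = 36 * 3 = 108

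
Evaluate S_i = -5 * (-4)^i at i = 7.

S_7 = -5 * (-4)^7 = -5 * -16384 = 81920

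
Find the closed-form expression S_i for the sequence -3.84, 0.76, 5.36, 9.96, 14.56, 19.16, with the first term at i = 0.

Check differences: 0.76 - -3.84 = 4.6
5.36 - 0.76 = 4.6
Common difference d = 4.6.
First term a = -3.84.
Formula: S_i = -3.84 + 4.60*i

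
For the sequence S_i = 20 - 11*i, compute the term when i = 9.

S_9 = 20 + -11*9 = 20 + -99 = -79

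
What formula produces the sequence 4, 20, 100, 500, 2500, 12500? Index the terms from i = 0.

Check ratios: 20 / 4 = 5.0
Common ratio r = 5.
First term a = 4.
Formula: S_i = 4 * 5^i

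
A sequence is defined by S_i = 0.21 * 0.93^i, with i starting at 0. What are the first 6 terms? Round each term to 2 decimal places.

This is a geometric sequence.
i=0: S_0 = 0.21 * 0.93^0 = 0.21
i=1: S_1 = 0.21 * 0.93^1 ≈ 0.2
i=2: S_2 = 0.21 * 0.93^2 ≈ 0.18
i=3: S_3 = 0.21 * 0.93^3 ≈ 0.17
i=4: S_4 = 0.21 * 0.93^4 ≈ 0.16
i=5: S_5 = 0.21 * 0.93^5 ≈ 0.15
The first 6 terms are: [0.21, 0.2, 0.18, 0.17, 0.16, 0.15]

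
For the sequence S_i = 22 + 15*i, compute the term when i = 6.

S_6 = 22 + 15*6 = 22 + 90 = 112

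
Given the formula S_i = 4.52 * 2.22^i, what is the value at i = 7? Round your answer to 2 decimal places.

S_7 = 4.52 * 2.22^7 ≈ 4.52 * 265.7485 ≈ 1201.18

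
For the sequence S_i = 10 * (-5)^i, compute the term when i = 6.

S_6 = 10 * (-5)^6 = 10 * 15625 = 156250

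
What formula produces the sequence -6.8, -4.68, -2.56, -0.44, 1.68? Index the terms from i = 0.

Check differences: -4.68 - -6.8 = 2.12
-2.56 - -4.68 = 2.12
Common difference d = 2.12.
First term a = -6.8.
Formula: S_i = -6.80 + 2.12*i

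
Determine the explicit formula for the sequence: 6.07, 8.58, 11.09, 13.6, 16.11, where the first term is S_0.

Check differences: 8.58 - 6.07 = 2.51
11.09 - 8.58 = 2.51
Common difference d = 2.51.
First term a = 6.07.
Formula: S_i = 6.07 + 2.51*i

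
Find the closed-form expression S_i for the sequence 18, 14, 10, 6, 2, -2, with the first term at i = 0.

Check differences: 14 - 18 = -4
10 - 14 = -4
Common difference d = -4.
First term a = 18.
Formula: S_i = 18 - 4*i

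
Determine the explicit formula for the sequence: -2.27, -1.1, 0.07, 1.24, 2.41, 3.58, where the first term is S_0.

Check differences: -1.1 - -2.27 = 1.17
0.07 - -1.1 = 1.17
Common difference d = 1.17.
First term a = -2.27.
Formula: S_i = -2.27 + 1.17*i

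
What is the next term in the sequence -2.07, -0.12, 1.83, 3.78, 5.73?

Differences: -0.12 - -2.07 = 1.95
This is an arithmetic sequence with common difference d = 1.95.
Next term = 5.73 + 1.95 = 7.68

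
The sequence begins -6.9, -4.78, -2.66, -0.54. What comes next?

Differences: -4.78 - -6.9 = 2.12
This is an arithmetic sequence with common difference d = 2.12.
Next term = -0.54 + 2.12 = 1.58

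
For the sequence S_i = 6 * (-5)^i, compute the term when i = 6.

S_6 = 6 * (-5)^6 = 6 * 15625 = 93750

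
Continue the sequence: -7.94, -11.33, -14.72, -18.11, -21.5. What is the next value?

Differences: -11.33 - -7.94 = -3.39
This is an arithmetic sequence with common difference d = -3.39.
Next term = -21.5 + -3.39 = -24.89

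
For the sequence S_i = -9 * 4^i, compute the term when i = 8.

S_8 = -9 * 4^8 = -9 * 65536 = -589824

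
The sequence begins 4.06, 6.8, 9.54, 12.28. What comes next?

Differences: 6.8 - 4.06 = 2.74
This is an arithmetic sequence with common difference d = 2.74.
Next term = 12.28 + 2.74 = 15.02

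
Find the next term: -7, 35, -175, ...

Ratios: 35 / -7 = -5.0
This is a geometric sequence with common ratio r = -5.
Next term = -175 * -5 = 875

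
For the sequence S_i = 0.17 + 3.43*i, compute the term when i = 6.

S_6 = 0.17 + 3.43*6 = 0.17 + 20.58 = 20.75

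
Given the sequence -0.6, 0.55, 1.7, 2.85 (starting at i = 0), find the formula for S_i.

Check differences: 0.55 - -0.6 = 1.15
1.7 - 0.55 = 1.15
Common difference d = 1.15.
First term a = -0.6.
Formula: S_i = -0.60 + 1.15*i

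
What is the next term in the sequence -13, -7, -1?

Differences: -7 - -13 = 6
This is an arithmetic sequence with common difference d = 6.
Next term = -1 + 6 = 5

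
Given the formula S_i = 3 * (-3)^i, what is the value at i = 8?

S_8 = 3 * (-3)^8 = 3 * 6561 = 19683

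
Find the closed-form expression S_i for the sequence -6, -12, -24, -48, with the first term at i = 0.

Check ratios: -12 / -6 = 2.0
Common ratio r = 2.
First term a = -6.
Formula: S_i = -6 * 2^i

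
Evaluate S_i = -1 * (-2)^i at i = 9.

S_9 = -1 * (-2)^9 = -1 * -512 = 512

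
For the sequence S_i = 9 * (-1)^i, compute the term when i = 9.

S_9 = 9 * (-1)^9 = 9 * -1 = -9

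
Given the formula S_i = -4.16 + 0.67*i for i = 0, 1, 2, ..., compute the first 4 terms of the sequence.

This is an arithmetic sequence.
i=0: S_0 = -4.16 + 0.67*0 = -4.16
i=1: S_1 = -4.16 + 0.67*1 = -3.49
i=2: S_2 = -4.16 + 0.67*2 = -2.82
i=3: S_3 = -4.16 + 0.67*3 = -2.15
The first 4 terms are: [-4.16, -3.49, -2.82, -2.15]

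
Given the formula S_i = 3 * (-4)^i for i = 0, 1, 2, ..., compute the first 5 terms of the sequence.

This is a geometric sequence.
i=0: S_0 = 3 * (-4)^0 = 3
i=1: S_1 = 3 * (-4)^1 = -12
i=2: S_2 = 3 * (-4)^2 = 48
i=3: S_3 = 3 * (-4)^3 = -192
i=4: S_4 = 3 * (-4)^4 = 768
The first 5 terms are: [3, -12, 48, -192, 768]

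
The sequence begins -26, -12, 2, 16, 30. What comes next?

Differences: -12 - -26 = 14
This is an arithmetic sequence with common difference d = 14.
Next term = 30 + 14 = 44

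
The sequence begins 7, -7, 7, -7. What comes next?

Ratios: -7 / 7 = -1.0
This is a geometric sequence with common ratio r = -1.
Next term = -7 * -1 = 7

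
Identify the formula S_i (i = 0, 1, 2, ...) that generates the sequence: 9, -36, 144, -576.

Check ratios: -36 / 9 = -4.0
Common ratio r = -4.
First term a = 9.
Formula: S_i = 9 * (-4)^i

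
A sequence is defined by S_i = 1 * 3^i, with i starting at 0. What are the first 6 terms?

This is a geometric sequence.
i=0: S_0 = 1 * 3^0 = 1
i=1: S_1 = 1 * 3^1 = 3
i=2: S_2 = 1 * 3^2 = 9
i=3: S_3 = 1 * 3^3 = 27
i=4: S_4 = 1 * 3^4 = 81
i=5: S_5 = 1 * 3^5 = 243
The first 6 terms are: [1, 3, 9, 27, 81, 243]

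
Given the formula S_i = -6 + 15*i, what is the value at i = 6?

S_6 = -6 + 15*6 = -6 + 90 = 84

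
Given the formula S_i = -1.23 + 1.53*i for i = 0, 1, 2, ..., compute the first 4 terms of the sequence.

This is an arithmetic sequence.
i=0: S_0 = -1.23 + 1.53*0 = -1.23
i=1: S_1 = -1.23 + 1.53*1 = 0.3
i=2: S_2 = -1.23 + 1.53*2 = 1.83
i=3: S_3 = -1.23 + 1.53*3 = 3.36
The first 4 terms are: [-1.23, 0.3, 1.83, 3.36]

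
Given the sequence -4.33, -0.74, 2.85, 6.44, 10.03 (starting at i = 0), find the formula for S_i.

Check differences: -0.74 - -4.33 = 3.59
2.85 - -0.74 = 3.59
Common difference d = 3.59.
First term a = -4.33.
Formula: S_i = -4.33 + 3.59*i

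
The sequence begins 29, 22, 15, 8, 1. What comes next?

Differences: 22 - 29 = -7
This is an arithmetic sequence with common difference d = -7.
Next term = 1 + -7 = -6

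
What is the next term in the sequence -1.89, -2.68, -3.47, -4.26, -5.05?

Differences: -2.68 - -1.89 = -0.79
This is an arithmetic sequence with common difference d = -0.79.
Next term = -5.05 + -0.79 = -5.84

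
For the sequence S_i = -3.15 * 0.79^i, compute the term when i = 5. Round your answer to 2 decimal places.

S_5 = -3.15 * 0.79^5 ≈ -3.15 * 0.3077 ≈ -0.97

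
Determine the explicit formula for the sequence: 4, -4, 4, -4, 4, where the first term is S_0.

Check ratios: -4 / 4 = -1.0
Common ratio r = -1.
First term a = 4.
Formula: S_i = 4 * (-1)^i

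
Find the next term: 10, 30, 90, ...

Ratios: 30 / 10 = 3.0
This is a geometric sequence with common ratio r = 3.
Next term = 90 * 3 = 270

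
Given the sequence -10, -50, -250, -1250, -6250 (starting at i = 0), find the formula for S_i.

Check ratios: -50 / -10 = 5.0
Common ratio r = 5.
First term a = -10.
Formula: S_i = -10 * 5^i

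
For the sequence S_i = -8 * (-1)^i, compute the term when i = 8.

S_8 = -8 * (-1)^8 = -8 * 1 = -8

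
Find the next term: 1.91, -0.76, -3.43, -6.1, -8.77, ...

Differences: -0.76 - 1.91 = -2.67
This is an arithmetic sequence with common difference d = -2.67.
Next term = -8.77 + -2.67 = -11.44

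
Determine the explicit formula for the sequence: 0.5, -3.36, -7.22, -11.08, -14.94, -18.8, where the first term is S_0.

Check differences: -3.36 - 0.5 = -3.86
-7.22 - -3.36 = -3.86
Common difference d = -3.86.
First term a = 0.5.
Formula: S_i = 0.50 - 3.86*i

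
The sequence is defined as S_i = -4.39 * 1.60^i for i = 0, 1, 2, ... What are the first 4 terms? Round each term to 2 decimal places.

This is a geometric sequence.
i=0: S_0 = -4.39 * 1.6^0 = -4.39
i=1: S_1 = -4.39 * 1.6^1 ≈ -7.02
i=2: S_2 = -4.39 * 1.6^2 ≈ -11.24
i=3: S_3 = -4.39 * 1.6^3 ≈ -17.98
The first 4 terms are: [-4.39, -7.02, -11.24, -17.98]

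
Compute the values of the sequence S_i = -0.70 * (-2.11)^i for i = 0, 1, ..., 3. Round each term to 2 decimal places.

This is a geometric sequence.
i=0: S_0 = -0.7 * (-2.11)^0 = -0.7
i=1: S_1 = -0.7 * (-2.11)^1 ≈ 1.48
i=2: S_2 = -0.7 * (-2.11)^2 ≈ -3.12
i=3: S_3 = -0.7 * (-2.11)^3 ≈ 6.58
The first 4 terms are: [-0.7, 1.48, -3.12, 6.58]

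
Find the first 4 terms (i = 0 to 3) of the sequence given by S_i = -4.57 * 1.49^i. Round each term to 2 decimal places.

This is a geometric sequence.
i=0: S_0 = -4.57 * 1.49^0 = -4.57
i=1: S_1 = -4.57 * 1.49^1 ≈ -6.81
i=2: S_2 = -4.57 * 1.49^2 ≈ -10.15
i=3: S_3 = -4.57 * 1.49^3 ≈ -15.12
The first 4 terms are: [-4.57, -6.81, -10.15, -15.12]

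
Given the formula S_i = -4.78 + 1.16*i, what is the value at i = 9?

S_9 = -4.78 + 1.16*9 = -4.78 + 10.44 = 5.66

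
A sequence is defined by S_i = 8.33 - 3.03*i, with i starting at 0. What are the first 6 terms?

This is an arithmetic sequence.
i=0: S_0 = 8.33 + -3.03*0 = 8.33
i=1: S_1 = 8.33 + -3.03*1 = 5.3
i=2: S_2 = 8.33 + -3.03*2 = 2.27
i=3: S_3 = 8.33 + -3.03*3 = -0.76
i=4: S_4 = 8.33 + -3.03*4 = -3.79
i=5: S_5 = 8.33 + -3.03*5 = -6.82
The first 6 terms are: [8.33, 5.3, 2.27, -0.76, -3.79, -6.82]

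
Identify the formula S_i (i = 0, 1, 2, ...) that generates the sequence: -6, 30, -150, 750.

Check ratios: 30 / -6 = -5.0
Common ratio r = -5.
First term a = -6.
Formula: S_i = -6 * (-5)^i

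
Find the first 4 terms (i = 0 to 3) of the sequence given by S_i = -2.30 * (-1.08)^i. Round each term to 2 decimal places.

This is a geometric sequence.
i=0: S_0 = -2.3 * (-1.08)^0 = -2.3
i=1: S_1 = -2.3 * (-1.08)^1 ≈ 2.48
i=2: S_2 = -2.3 * (-1.08)^2 ≈ -2.68
i=3: S_3 = -2.3 * (-1.08)^3 ≈ 2.9
The first 4 terms are: [-2.3, 2.48, -2.68, 2.9]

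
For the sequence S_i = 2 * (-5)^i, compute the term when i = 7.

S_7 = 2 * (-5)^7 = 2 * -78125 = -156250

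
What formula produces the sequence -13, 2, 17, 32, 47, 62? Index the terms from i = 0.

Check differences: 2 - -13 = 15
17 - 2 = 15
Common difference d = 15.
First term a = -13.
Formula: S_i = -13 + 15*i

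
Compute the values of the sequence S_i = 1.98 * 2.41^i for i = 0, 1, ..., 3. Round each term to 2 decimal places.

This is a geometric sequence.
i=0: S_0 = 1.98 * 2.41^0 = 1.98
i=1: S_1 = 1.98 * 2.41^1 ≈ 4.77
i=2: S_2 = 1.98 * 2.41^2 ≈ 11.5
i=3: S_3 = 1.98 * 2.41^3 ≈ 27.72
The first 4 terms are: [1.98, 4.77, 11.5, 27.72]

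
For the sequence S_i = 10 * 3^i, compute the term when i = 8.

S_8 = 10 * 3^8 = 10 * 6561 = 65610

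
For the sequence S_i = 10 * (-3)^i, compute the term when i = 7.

S_7 = 10 * (-3)^7 = 10 * -2187 = -21870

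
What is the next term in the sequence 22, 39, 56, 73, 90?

Differences: 39 - 22 = 17
This is an arithmetic sequence with common difference d = 17.
Next term = 90 + 17 = 107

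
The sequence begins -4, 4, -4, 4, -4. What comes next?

Ratios: 4 / -4 = -1.0
This is a geometric sequence with common ratio r = -1.
Next term = -4 * -1 = 4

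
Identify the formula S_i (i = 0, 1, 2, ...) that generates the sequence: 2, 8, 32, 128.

Check ratios: 8 / 2 = 4.0
Common ratio r = 4.
First term a = 2.
Formula: S_i = 2 * 4^i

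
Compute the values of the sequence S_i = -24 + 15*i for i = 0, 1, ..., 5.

This is an arithmetic sequence.
i=0: S_0 = -24 + 15*0 = -24
i=1: S_1 = -24 + 15*1 = -9
i=2: S_2 = -24 + 15*2 = 6
i=3: S_3 = -24 + 15*3 = 21
i=4: S_4 = -24 + 15*4 = 36
i=5: S_5 = -24 + 15*5 = 51
The first 6 terms are: [-24, -9, 6, 21, 36, 51]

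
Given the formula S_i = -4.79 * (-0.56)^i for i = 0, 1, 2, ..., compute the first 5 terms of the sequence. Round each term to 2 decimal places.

This is a geometric sequence.
i=0: S_0 = -4.79 * (-0.56)^0 = -4.79
i=1: S_1 = -4.79 * (-0.56)^1 ≈ 2.68
i=2: S_2 = -4.79 * (-0.56)^2 ≈ -1.5
i=3: S_3 = -4.79 * (-0.56)^3 ≈ 0.84
i=4: S_4 = -4.79 * (-0.56)^4 ≈ -0.47
The first 5 terms are: [-4.79, 2.68, -1.5, 0.84, -0.47]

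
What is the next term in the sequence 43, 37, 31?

Differences: 37 - 43 = -6
This is an arithmetic sequence with common difference d = -6.
Next term = 31 + -6 = 25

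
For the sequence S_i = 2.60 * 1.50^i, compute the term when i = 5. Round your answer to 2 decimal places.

S_5 = 2.6 * 1.5^5 ≈ 2.6 * 7.5938 ≈ 19.74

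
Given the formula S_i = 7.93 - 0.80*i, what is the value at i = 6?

S_6 = 7.93 + -0.8*6 = 7.93 + -4.8 = 3.13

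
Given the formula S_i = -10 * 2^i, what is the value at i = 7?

S_7 = -10 * 2^7 = -10 * 128 = -1280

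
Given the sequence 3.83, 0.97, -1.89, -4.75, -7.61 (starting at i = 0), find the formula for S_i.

Check differences: 0.97 - 3.83 = -2.86
-1.89 - 0.97 = -2.86
Common difference d = -2.86.
First term a = 3.83.
Formula: S_i = 3.83 - 2.86*i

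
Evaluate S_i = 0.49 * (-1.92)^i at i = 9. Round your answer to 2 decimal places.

S_9 = 0.49 * (-1.92)^9 ≈ 0.49 * -354.5774 ≈ -173.74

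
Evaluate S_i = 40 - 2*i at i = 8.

S_8 = 40 + -2*8 = 40 + -16 = 24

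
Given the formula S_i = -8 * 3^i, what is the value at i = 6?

S_6 = -8 * 3^6 = -8 * 729 = -5832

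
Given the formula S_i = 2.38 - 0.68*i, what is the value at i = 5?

S_5 = 2.38 + -0.68*5 = 2.38 + -3.4 = -1.02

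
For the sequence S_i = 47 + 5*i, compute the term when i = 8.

S_8 = 47 + 5*8 = 47 + 40 = 87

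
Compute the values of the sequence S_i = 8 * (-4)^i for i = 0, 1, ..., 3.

This is a geometric sequence.
i=0: S_0 = 8 * (-4)^0 = 8
i=1: S_1 = 8 * (-4)^1 = -32
i=2: S_2 = 8 * (-4)^2 = 128
i=3: S_3 = 8 * (-4)^3 = -512
The first 4 terms are: [8, -32, 128, -512]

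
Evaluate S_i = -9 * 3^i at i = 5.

S_5 = -9 * 3^5 = -9 * 243 = -2187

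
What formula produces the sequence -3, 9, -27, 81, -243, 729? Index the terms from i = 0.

Check ratios: 9 / -3 = -3.0
Common ratio r = -3.
First term a = -3.
Formula: S_i = -3 * (-3)^i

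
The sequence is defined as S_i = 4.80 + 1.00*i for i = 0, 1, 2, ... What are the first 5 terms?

This is an arithmetic sequence.
i=0: S_0 = 4.8 + 1.0*0 = 4.8
i=1: S_1 = 4.8 + 1.0*1 = 5.8
i=2: S_2 = 4.8 + 1.0*2 = 6.8
i=3: S_3 = 4.8 + 1.0*3 = 7.8
i=4: S_4 = 4.8 + 1.0*4 = 8.8
The first 5 terms are: [4.8, 5.8, 6.8, 7.8, 8.8]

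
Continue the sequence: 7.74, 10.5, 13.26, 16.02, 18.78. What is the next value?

Differences: 10.5 - 7.74 = 2.76
This is an arithmetic sequence with common difference d = 2.76.
Next term = 18.78 + 2.76 = 21.54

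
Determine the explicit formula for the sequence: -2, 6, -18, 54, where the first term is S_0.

Check ratios: 6 / -2 = -3.0
Common ratio r = -3.
First term a = -2.
Formula: S_i = -2 * (-3)^i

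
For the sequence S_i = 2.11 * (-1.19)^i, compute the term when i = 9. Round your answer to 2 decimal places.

S_9 = 2.11 * (-1.19)^9 ≈ 2.11 * -4.7854 ≈ -10.1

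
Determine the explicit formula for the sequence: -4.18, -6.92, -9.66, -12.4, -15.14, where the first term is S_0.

Check differences: -6.92 - -4.18 = -2.74
-9.66 - -6.92 = -2.74
Common difference d = -2.74.
First term a = -4.18.
Formula: S_i = -4.18 - 2.74*i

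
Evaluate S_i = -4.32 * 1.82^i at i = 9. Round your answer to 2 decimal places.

S_9 = -4.32 * 1.82^9 ≈ -4.32 * 219.1001 ≈ -946.51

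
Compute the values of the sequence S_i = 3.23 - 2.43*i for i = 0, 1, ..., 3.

This is an arithmetic sequence.
i=0: S_0 = 3.23 + -2.43*0 = 3.23
i=1: S_1 = 3.23 + -2.43*1 = 0.8
i=2: S_2 = 3.23 + -2.43*2 = -1.63
i=3: S_3 = 3.23 + -2.43*3 = -4.06
The first 4 terms are: [3.23, 0.8, -1.63, -4.06]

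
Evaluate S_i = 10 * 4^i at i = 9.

S_9 = 10 * 4^9 = 10 * 262144 = 2621440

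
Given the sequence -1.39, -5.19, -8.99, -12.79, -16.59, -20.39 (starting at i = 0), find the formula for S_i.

Check differences: -5.19 - -1.39 = -3.8
-8.99 - -5.19 = -3.8
Common difference d = -3.8.
First term a = -1.39.
Formula: S_i = -1.39 - 3.80*i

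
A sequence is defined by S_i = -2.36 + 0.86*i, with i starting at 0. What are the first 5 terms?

This is an arithmetic sequence.
i=0: S_0 = -2.36 + 0.86*0 = -2.36
i=1: S_1 = -2.36 + 0.86*1 = -1.5
i=2: S_2 = -2.36 + 0.86*2 = -0.64
i=3: S_3 = -2.36 + 0.86*3 = 0.22
i=4: S_4 = -2.36 + 0.86*4 = 1.08
The first 5 terms are: [-2.36, -1.5, -0.64, 0.22, 1.08]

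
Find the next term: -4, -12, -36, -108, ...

Ratios: -12 / -4 = 3.0
This is a geometric sequence with common ratio r = 3.
Next term = -108 * 3 = -324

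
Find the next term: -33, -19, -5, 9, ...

Differences: -19 - -33 = 14
This is an arithmetic sequence with common difference d = 14.
Next term = 9 + 14 = 23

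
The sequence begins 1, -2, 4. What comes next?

Ratios: -2 / 1 = -2.0
This is a geometric sequence with common ratio r = -2.
Next term = 4 * -2 = -8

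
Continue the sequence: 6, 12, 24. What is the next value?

Ratios: 12 / 6 = 2.0
This is a geometric sequence with common ratio r = 2.
Next term = 24 * 2 = 48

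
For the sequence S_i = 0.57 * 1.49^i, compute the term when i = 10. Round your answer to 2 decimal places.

S_10 = 0.57 * 1.49^10 ≈ 0.57 * 53.934 ≈ 30.74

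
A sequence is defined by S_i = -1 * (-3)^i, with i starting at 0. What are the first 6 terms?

This is a geometric sequence.
i=0: S_0 = -1 * (-3)^0 = -1
i=1: S_1 = -1 * (-3)^1 = 3
i=2: S_2 = -1 * (-3)^2 = -9
i=3: S_3 = -1 * (-3)^3 = 27
i=4: S_4 = -1 * (-3)^4 = -81
i=5: S_5 = -1 * (-3)^5 = 243
The first 6 terms are: [-1, 3, -9, 27, -81, 243]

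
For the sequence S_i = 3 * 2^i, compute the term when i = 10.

S_10 = 3 * 2^10 = 3 * 1024 = 3072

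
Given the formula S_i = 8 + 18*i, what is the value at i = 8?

S_8 = 8 + 18*8 = 8 + 144 = 152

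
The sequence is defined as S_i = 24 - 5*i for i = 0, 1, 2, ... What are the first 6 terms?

This is an arithmetic sequence.
i=0: S_0 = 24 + -5*0 = 24
i=1: S_1 = 24 + -5*1 = 19
i=2: S_2 = 24 + -5*2 = 14
i=3: S_3 = 24 + -5*3 = 9
i=4: S_4 = 24 + -5*4 = 4
i=5: S_5 = 24 + -5*5 = -1
The first 6 terms are: [24, 19, 14, 9, 4, -1]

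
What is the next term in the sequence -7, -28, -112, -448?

Ratios: -28 / -7 = 4.0
This is a geometric sequence with common ratio r = 4.
Next term = -448 * 4 = -1792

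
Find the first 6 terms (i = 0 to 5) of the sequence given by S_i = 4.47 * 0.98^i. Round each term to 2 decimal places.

This is a geometric sequence.
i=0: S_0 = 4.47 * 0.98^0 = 4.47
i=1: S_1 = 4.47 * 0.98^1 ≈ 4.38
i=2: S_2 = 4.47 * 0.98^2 ≈ 4.29
i=3: S_3 = 4.47 * 0.98^3 ≈ 4.21
i=4: S_4 = 4.47 * 0.98^4 ≈ 4.12
i=5: S_5 = 4.47 * 0.98^5 ≈ 4.04
The first 6 terms are: [4.47, 4.38, 4.29, 4.21, 4.12, 4.04]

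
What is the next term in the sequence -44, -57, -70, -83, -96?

Differences: -57 - -44 = -13
This is an arithmetic sequence with common difference d = -13.
Next term = -96 + -13 = -109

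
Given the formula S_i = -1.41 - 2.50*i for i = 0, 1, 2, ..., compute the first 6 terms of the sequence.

This is an arithmetic sequence.
i=0: S_0 = -1.41 + -2.5*0 = -1.41
i=1: S_1 = -1.41 + -2.5*1 = -3.91
i=2: S_2 = -1.41 + -2.5*2 = -6.41
i=3: S_3 = -1.41 + -2.5*3 = -8.91
i=4: S_4 = -1.41 + -2.5*4 = -11.41
i=5: S_5 = -1.41 + -2.5*5 = -13.91
The first 6 terms are: [-1.41, -3.91, -6.41, -8.91, -11.41, -13.91]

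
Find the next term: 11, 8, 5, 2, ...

Differences: 8 - 11 = -3
This is an arithmetic sequence with common difference d = -3.
Next term = 2 + -3 = -1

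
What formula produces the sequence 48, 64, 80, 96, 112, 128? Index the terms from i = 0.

Check differences: 64 - 48 = 16
80 - 64 = 16
Common difference d = 16.
First term a = 48.
Formula: S_i = 48 + 16*i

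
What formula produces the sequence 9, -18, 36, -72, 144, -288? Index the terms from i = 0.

Check ratios: -18 / 9 = -2.0
Common ratio r = -2.
First term a = 9.
Formula: S_i = 9 * (-2)^i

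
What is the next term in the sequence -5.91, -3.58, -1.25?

Differences: -3.58 - -5.91 = 2.33
This is an arithmetic sequence with common difference d = 2.33.
Next term = -1.25 + 2.33 = 1.08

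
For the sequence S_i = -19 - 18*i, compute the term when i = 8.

S_8 = -19 + -18*8 = -19 + -144 = -163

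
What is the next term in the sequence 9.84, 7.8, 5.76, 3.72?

Differences: 7.8 - 9.84 = -2.04
This is an arithmetic sequence with common difference d = -2.04.
Next term = 3.72 + -2.04 = 1.68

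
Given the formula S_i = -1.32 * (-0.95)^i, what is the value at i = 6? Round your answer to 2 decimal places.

S_6 = -1.32 * (-0.95)^6 ≈ -1.32 * 0.7351 ≈ -0.97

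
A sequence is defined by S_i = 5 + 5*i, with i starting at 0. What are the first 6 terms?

This is an arithmetic sequence.
i=0: S_0 = 5 + 5*0 = 5
i=1: S_1 = 5 + 5*1 = 10
i=2: S_2 = 5 + 5*2 = 15
i=3: S_3 = 5 + 5*3 = 20
i=4: S_4 = 5 + 5*4 = 25
i=5: S_5 = 5 + 5*5 = 30
The first 6 terms are: [5, 10, 15, 20, 25, 30]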